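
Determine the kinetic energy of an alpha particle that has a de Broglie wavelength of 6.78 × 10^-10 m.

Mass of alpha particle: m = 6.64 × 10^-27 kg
7.19 × 10^-23 J (or 4.49 × 10^-4 eV)

From λ = h/√(2mKE), we solve for KE:

λ² = h²/(2mKE)
KE = h²/(2mλ²)
KE = (6.626 × 10^-34 J·s)² / (2 × 6.64 × 10^-27 kg × (6.78 × 10^-10 m)²)
KE = 7.19 × 10^-23 J
KE = 4.49 × 10^-4 eV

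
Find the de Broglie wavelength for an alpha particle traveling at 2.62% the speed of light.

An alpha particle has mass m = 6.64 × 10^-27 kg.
1.27 × 10^-14 m

Using the de Broglie relation λ = h/(mv):

v = 2.62% × c = 7.855 × 10^6 m/s

λ = h/(mv)
λ = (6.626 × 10^-34 J·s) / (6.64 × 10^-27 kg × 7.855 × 10^6 m/s)
λ = 1.27 × 10^-14 m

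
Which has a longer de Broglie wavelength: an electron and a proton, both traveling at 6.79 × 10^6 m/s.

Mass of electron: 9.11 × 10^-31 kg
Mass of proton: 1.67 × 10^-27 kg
The electron has the longer wavelength.

Using λ = h/(mv), since both particles have the same velocity, the wavelength depends only on mass.

For electron: λ₁ = h/(m₁v) = 1.07 × 10^-10 m
For proton: λ₂ = h/(m₂v) = 5.84 × 10^-14 m

Since λ ∝ 1/m at constant velocity, the lighter particle has the longer wavelength.

The electron has the longer de Broglie wavelength.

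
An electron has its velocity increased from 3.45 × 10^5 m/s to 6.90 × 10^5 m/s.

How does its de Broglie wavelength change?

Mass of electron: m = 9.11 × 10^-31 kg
The wavelength decreases by a factor of 2.

Using λ = h/(mv):

Initial wavelength: λ₁ = h/(mv₁) = 2.11 × 10^-9 m
Final wavelength: λ₂ = h/(mv₂) = 1.05 × 10^-9 m

Since λ ∝ 1/v, when velocity increases by a factor of 2, the wavelength decreases by a factor of 2.

λ₂/λ₁ = v₁/v₂ = 1/2

The wavelength decreases by a factor of 2.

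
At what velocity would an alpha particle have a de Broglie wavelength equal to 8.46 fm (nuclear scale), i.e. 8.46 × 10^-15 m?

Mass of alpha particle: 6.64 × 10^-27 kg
1.18 × 10^7 m/s

From λ = h/(mv), solve for v:

v = h/(mλ)
v = (6.626 × 10^-34 J·s) / (6.64 × 10^-27 kg × 8.46 × 10^-15 m)
v = 1.18 × 10^7 m/s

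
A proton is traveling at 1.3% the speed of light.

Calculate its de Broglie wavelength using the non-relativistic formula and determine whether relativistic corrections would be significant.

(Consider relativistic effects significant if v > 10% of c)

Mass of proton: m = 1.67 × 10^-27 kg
No, relativistic corrections are not needed.

Using the non-relativistic de Broglie formula λ = h/(mv):

v = 1.3% × c = 3.897 × 10^6 m/s

λ = h/(mv)
λ = (6.626 × 10^-34 J·s) / (1.67 × 10^-27 kg × 3.897 × 10^6 m/s)
λ = 1.02 × 10^-13 m

Since v = 1.3% of c < 10% of c, relativistic corrections are NOT significant and this non-relativistic result is a good approximation.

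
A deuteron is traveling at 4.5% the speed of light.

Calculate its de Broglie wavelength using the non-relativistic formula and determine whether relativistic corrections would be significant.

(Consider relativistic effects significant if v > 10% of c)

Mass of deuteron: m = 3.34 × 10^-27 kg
No, relativistic corrections are not needed.

Using the non-relativistic de Broglie formula λ = h/(mv):

v = 4.5% × c = 1.349 × 10^7 m/s

λ = h/(mv)
λ = (6.626 × 10^-34 J·s) / (3.34 × 10^-27 kg × 1.349 × 10^7 m/s)
λ = 1.47 × 10^-14 m

Since v = 4.5% of c < 10% of c, relativistic corrections are NOT significant and this non-relativistic result is a good approximation.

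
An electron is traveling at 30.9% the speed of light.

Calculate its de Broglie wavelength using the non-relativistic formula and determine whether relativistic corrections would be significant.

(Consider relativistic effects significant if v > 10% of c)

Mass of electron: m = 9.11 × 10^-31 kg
Yes, relativistic corrections are needed.

Using the non-relativistic de Broglie formula λ = h/(mv):

v = 30.9% × c = 9.264 × 10^7 m/s

λ = h/(mv)
λ = (6.626 × 10^-34 J·s) / (9.11 × 10^-31 kg × 9.264 × 10^7 m/s)
λ = 7.85 × 10^-12 m

Since v = 30.9% of c > 10% of c, relativistic corrections ARE significant and the actual wavelength would differ from this non-relativistic estimate.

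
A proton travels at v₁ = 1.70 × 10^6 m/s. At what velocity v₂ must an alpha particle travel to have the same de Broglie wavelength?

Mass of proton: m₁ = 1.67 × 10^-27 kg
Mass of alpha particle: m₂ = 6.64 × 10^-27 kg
v₂ = 4.28 × 10^5 m/s

For equal de Broglie wavelengths: λ₁ = λ₂

h/(m₁v₁) = h/(m₂v₂)
m₁v₁ = m₂v₂
v₂ = v₁ · (m₁/m₂)

v₂ = 1.70 × 10^6 m/s × (1.67 × 10^-27 kg / 6.64 × 10^-27 kg)
v₂ = 4.28 × 10^5 m/s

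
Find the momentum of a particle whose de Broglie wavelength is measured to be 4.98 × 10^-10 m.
1.33 × 10^-24 kg·m/s

From the de Broglie relation λ = h/p, we solve for p:

p = h/λ
p = (6.626 × 10^-34 J·s) / (4.98 × 10^-10 m)
p = 1.33 × 10^-24 kg·m/s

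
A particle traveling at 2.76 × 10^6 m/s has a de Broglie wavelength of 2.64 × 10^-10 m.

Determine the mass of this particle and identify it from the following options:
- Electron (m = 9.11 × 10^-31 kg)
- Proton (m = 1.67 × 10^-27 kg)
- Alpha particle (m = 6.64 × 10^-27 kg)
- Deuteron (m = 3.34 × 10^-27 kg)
The particle is an electron.

From λ = h/(mv), solve for mass:

m = h/(λv)
m = (6.626 × 10^-34 J·s) / (2.64 × 10^-10 m × 2.76 × 10^6 m/s)
m = 9.09 × 10^-31 kg

Comparing with the listed masses, this is closest to an electron.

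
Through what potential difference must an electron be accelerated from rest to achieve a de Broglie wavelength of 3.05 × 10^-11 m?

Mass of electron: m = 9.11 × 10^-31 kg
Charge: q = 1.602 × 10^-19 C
1.62 × 10^3 V

From λ = h/√(2mqV), we solve for V:

λ² = h²/(2mqV)
V = h²/(2mqλ²)
V = (6.626 × 10^-34 J·s)² / (2 × 9.11 × 10^-31 kg × 1.602 × 10^-19 C × (3.05 × 10^-11 m)²)
V = 1.62 × 10^3 V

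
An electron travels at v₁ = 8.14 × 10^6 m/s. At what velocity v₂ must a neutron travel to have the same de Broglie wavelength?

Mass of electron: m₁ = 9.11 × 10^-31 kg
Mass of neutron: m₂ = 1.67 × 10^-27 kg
v₂ = 4.44 × 10^3 m/s

For equal de Broglie wavelengths: λ₁ = λ₂

h/(m₁v₁) = h/(m₂v₂)
m₁v₁ = m₂v₂
v₂ = v₁ · (m₁/m₂)

v₂ = 8.14 × 10^6 m/s × (9.11 × 10^-31 kg / 1.67 × 10^-27 kg)
v₂ = 4.44 × 10^3 m/s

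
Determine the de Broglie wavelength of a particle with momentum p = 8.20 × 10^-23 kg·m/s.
8.08 × 10^-12 m

Using the de Broglie relation λ = h/p:

λ = h/p
λ = (6.626 × 10^-34 J·s) / (8.20 × 10^-23 kg·m/s)
λ = 8.08 × 10^-12 m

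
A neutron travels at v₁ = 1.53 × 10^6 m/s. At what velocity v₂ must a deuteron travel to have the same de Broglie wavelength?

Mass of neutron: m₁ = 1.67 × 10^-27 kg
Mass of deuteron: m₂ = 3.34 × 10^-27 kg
v₂ = 7.65 × 10^5 m/s

For equal de Broglie wavelengths: λ₁ = λ₂

h/(m₁v₁) = h/(m₂v₂)
m₁v₁ = m₂v₂
v₂ = v₁ · (m₁/m₂)

v₂ = 1.53 × 10^6 m/s × (1.67 × 10^-27 kg / 3.34 × 10^-27 kg)
v₂ = 7.65 × 10^5 m/s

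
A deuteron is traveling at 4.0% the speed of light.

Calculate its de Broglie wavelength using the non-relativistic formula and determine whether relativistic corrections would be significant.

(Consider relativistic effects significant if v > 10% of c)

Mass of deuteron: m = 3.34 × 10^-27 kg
No, relativistic corrections are not needed.

Using the non-relativistic de Broglie formula λ = h/(mv):

v = 4.0% × c = 1.199 × 10^7 m/s

λ = h/(mv)
λ = (6.626 × 10^-34 J·s) / (3.34 × 10^-27 kg × 1.199 × 10^7 m/s)
λ = 1.65 × 10^-14 m

Since v = 4.0% of c < 10% of c, relativistic corrections are NOT significant and this non-relativistic result is a good approximation.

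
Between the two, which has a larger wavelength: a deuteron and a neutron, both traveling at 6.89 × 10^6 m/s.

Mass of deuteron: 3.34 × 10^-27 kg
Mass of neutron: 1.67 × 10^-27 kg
The neutron has the longer wavelength.

Using λ = h/(mv), since both particles have the same velocity, the wavelength depends only on mass.

For deuteron: λ₁ = h/(m₁v) = 2.88 × 10^-14 m
For neutron: λ₂ = h/(m₂v) = 5.76 × 10^-14 m

Since λ ∝ 1/m at constant velocity, the lighter particle has the longer wavelength.

The neutron has the longer de Broglie wavelength.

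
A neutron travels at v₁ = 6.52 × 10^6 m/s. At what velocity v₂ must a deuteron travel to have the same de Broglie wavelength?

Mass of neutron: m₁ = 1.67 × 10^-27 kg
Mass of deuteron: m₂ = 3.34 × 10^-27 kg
v₂ = 3.26 × 10^6 m/s

For equal de Broglie wavelengths: λ₁ = λ₂

h/(m₁v₁) = h/(m₂v₂)
m₁v₁ = m₂v₂
v₂ = v₁ · (m₁/m₂)

v₂ = 6.52 × 10^6 m/s × (1.67 × 10^-27 kg / 3.34 × 10^-27 kg)
v₂ = 3.26 × 10^6 m/s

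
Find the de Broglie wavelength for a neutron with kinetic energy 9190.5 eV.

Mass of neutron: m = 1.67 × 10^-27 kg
2.99 × 10^-13 m

Using λ = h/√(2mKE):

First convert KE to Joules: KE = 9190.5 eV = 1.472 × 10^-15 J

λ = h/√(2mKE)
λ = (6.626 × 10^-34 J·s) / √(2 × 1.67 × 10^-27 kg × 1.472 × 10^-15 J)
λ = 2.99 × 10^-13 m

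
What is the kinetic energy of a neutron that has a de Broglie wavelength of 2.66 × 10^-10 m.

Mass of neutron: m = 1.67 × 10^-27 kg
1.86 × 10^-21 J (or 0.0116 eV)

From λ = h/√(2mKE), we solve for KE:

λ² = h²/(2mKE)
KE = h²/(2mλ²)
KE = (6.626 × 10^-34 J·s)² / (2 × 1.67 × 10^-27 kg × (2.66 × 10^-10 m)²)
KE = 1.86 × 10^-21 J
KE = 0.0116 eV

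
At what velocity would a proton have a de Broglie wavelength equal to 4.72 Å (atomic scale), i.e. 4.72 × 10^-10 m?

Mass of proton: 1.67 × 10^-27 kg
8.41 × 10^2 m/s

From λ = h/(mv), solve for v:

v = h/(mλ)
v = (6.626 × 10^-34 J·s) / (1.67 × 10^-27 kg × 4.72 × 10^-10 m)
v = 8.41 × 10^2 m/s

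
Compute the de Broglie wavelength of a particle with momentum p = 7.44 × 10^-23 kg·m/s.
8.91 × 10^-12 m

Using the de Broglie relation λ = h/p:

λ = h/p
λ = (6.626 × 10^-34 J·s) / (7.44 × 10^-23 kg·m/s)
λ = 8.91 × 10^-12 m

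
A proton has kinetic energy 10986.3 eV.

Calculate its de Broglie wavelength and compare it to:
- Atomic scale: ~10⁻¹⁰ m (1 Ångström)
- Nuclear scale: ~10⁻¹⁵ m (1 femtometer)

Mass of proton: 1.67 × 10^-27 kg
λ = 2.73 × 10^-13 m, which is between nuclear and atomic scales.

Using λ = h/√(2mKE):

KE = 10986.3 eV = 1.760 × 10^-15 J

λ = h/√(2mKE)
λ = (6.626 × 10^-34 J·s) / √(2 × 1.67 × 10^-27 kg × 1.760 × 10^-15 J)
λ = 2.73 × 10^-13 m

Comparison:
- Atomic scale (10⁻¹⁰ m): λ is 0.0027× this size
- Nuclear scale (10⁻¹⁵ m): λ is 2.7e+02× this size

The wavelength is between nuclear and atomic scales.

This wavelength is appropriate for probing atomic structure but too large for nuclear physics experiments.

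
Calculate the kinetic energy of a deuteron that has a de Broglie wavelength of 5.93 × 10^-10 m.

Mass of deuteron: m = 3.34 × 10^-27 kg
1.87 × 10^-22 J (or 1.17 × 10^-3 eV)

From λ = h/√(2mKE), we solve for KE:

λ² = h²/(2mKE)
KE = h²/(2mλ²)
KE = (6.626 × 10^-34 J·s)² / (2 × 3.34 × 10^-27 kg × (5.93 × 10^-10 m)²)
KE = 1.87 × 10^-22 J
KE = 1.17 × 10^-3 eV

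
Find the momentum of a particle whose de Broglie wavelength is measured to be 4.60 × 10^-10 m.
1.44 × 10^-24 kg·m/s

From the de Broglie relation λ = h/p, we solve for p:

p = h/λ
p = (6.626 × 10^-34 J·s) / (4.60 × 10^-10 m)
p = 1.44 × 10^-24 kg·m/s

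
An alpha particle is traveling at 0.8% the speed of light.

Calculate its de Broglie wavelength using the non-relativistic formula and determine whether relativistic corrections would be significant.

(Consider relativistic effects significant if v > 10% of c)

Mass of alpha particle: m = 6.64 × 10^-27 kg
No, relativistic corrections are not needed.

Using the non-relativistic de Broglie formula λ = h/(mv):

v = 0.8% × c = 2.398 × 10^6 m/s

λ = h/(mv)
λ = (6.626 × 10^-34 J·s) / (6.64 × 10^-27 kg × 2.398 × 10^6 m/s)
λ = 4.16 × 10^-14 m

Since v = 0.8% of c < 10% of c, relativistic corrections are NOT significant and this non-relativistic result is a good approximation.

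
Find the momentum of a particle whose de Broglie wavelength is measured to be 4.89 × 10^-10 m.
1.36 × 10^-24 kg·m/s

From the de Broglie relation λ = h/p, we solve for p:

p = h/λ
p = (6.626 × 10^-34 J·s) / (4.89 × 10^-10 m)
p = 1.36 × 10^-24 kg·m/s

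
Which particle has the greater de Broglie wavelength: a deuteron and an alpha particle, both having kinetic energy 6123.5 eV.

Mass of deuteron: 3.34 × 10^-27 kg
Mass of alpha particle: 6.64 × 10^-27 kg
The deuteron has the longer wavelength.

Using λ = h/√(2mKE):

For deuteron: λ₁ = h/√(2m₁KE) = 2.59 × 10^-13 m
For alpha particle: λ₂ = h/√(2m₂KE) = 1.84 × 10^-13 m

Since λ ∝ 1/√m at constant kinetic energy, the lighter particle has the longer wavelength.

The deuteron has the longer de Broglie wavelength.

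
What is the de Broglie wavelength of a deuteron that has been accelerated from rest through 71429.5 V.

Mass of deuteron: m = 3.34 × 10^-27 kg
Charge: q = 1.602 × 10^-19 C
7.58 × 10^-14 m

When a particle is accelerated through voltage V, it gains kinetic energy KE = qV.

The de Broglie wavelength is then λ = h/√(2mqV):

λ = h/√(2mqV)
λ = (6.626 × 10^-34 J·s) / √(2 × 3.34 × 10^-27 kg × 1.602 × 10^-19 C × 71429.5 V)
λ = 7.58 × 10^-14 m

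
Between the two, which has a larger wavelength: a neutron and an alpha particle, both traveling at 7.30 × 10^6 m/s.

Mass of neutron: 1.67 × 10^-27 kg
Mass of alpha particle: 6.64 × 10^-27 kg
The neutron has the longer wavelength.

Using λ = h/(mv), since both particles have the same velocity, the wavelength depends only on mass.

For neutron: λ₁ = h/(m₁v) = 5.44 × 10^-14 m
For alpha particle: λ₂ = h/(m₂v) = 1.37 × 10^-14 m

Since λ ∝ 1/m at constant velocity, the lighter particle has the longer wavelength.

The neutron has the longer de Broglie wavelength.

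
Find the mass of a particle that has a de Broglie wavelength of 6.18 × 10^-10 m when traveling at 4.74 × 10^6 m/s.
2.26 × 10^-31 kg

From the de Broglie relation λ = h/(mv), we solve for m:

m = h/(λv)
m = (6.626 × 10^-34 J·s) / (6.18 × 10^-10 m × 4.74 × 10^6 m/s)
m = 2.26 × 10^-31 kg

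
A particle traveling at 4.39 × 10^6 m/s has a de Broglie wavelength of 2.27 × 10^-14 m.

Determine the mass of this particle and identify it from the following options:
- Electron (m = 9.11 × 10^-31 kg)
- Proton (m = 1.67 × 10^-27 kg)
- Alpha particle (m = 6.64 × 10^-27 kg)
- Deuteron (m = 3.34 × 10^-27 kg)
The particle is an alpha particle.

From λ = h/(mv), solve for mass:

m = h/(λv)
m = (6.626 × 10^-34 J·s) / (2.27 × 10^-14 m × 4.39 × 10^6 m/s)
m = 6.65 × 10^-27 kg

Comparing with the listed masses, this is closest to an alpha particle.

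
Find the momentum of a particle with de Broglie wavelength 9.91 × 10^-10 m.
6.69 × 10^-25 kg·m/s

From the de Broglie relation λ = h/p, we solve for p:

p = h/λ
p = (6.626 × 10^-34 J·s) / (9.91 × 10^-10 m)
p = 6.69 × 10^-25 kg·m/s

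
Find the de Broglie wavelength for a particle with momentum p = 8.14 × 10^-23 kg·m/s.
8.14 × 10^-12 m

Using the de Broglie relation λ = h/p:

λ = h/p
λ = (6.626 × 10^-34 J·s) / (8.14 × 10^-23 kg·m/s)
λ = 8.14 × 10^-12 m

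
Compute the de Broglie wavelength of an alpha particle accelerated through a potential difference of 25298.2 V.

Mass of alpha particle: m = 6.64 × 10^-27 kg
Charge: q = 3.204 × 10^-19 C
6.39 × 10^-14 m

When a particle is accelerated through voltage V, it gains kinetic energy KE = qV.

The de Broglie wavelength is then λ = h/√(2mqV):

λ = h/√(2mqV)
λ = (6.626 × 10^-34 J·s) / √(2 × 6.64 × 10^-27 kg × 3.204 × 10^-19 C × 25298.2 V)
λ = 6.39 × 10^-14 m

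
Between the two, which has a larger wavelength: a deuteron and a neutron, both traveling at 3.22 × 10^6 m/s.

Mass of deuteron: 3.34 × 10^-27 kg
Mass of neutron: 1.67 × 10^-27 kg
The neutron has the longer wavelength.

Using λ = h/(mv), since both particles have the same velocity, the wavelength depends only on mass.

For deuteron: λ₁ = h/(m₁v) = 6.16 × 10^-14 m
For neutron: λ₂ = h/(m₂v) = 1.23 × 10^-13 m

Since λ ∝ 1/m at constant velocity, the lighter particle has the longer wavelength.

The neutron has the longer de Broglie wavelength.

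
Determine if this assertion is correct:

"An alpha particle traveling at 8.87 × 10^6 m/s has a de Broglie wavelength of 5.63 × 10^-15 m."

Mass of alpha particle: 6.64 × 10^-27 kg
False

The claim is incorrect.

Using λ = h/(mv):
λ = (6.626 × 10^-34 J·s) / (6.64 × 10^-27 kg × 8.87 × 10^6 m/s)
λ = 1.13 × 10^-14 m

The actual wavelength differs from the claimed 5.63 × 10^-15 m.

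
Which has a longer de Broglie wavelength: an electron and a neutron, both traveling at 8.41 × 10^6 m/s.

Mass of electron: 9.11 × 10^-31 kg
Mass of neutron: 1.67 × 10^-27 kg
The electron has the longer wavelength.

Using λ = h/(mv), since both particles have the same velocity, the wavelength depends only on mass.

For electron: λ₁ = h/(m₁v) = 8.65 × 10^-11 m
For neutron: λ₂ = h/(m₂v) = 4.72 × 10^-14 m

Since λ ∝ 1/m at constant velocity, the lighter particle has the longer wavelength.

The electron has the longer de Broglie wavelength.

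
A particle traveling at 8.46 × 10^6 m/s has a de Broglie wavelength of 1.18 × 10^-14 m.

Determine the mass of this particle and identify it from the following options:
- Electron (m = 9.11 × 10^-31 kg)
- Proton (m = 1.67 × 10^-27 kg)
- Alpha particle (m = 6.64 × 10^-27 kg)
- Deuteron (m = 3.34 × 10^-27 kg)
The particle is an alpha particle.

From λ = h/(mv), solve for mass:

m = h/(λv)
m = (6.626 × 10^-34 J·s) / (1.18 × 10^-14 m × 8.46 × 10^6 m/s)
m = 6.64 × 10^-27 kg

Comparing with the listed masses, this is closest to an alpha particle.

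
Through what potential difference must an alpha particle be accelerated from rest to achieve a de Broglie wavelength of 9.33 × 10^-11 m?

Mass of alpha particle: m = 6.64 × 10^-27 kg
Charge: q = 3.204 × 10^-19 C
1.19 × 10^-2 V

From λ = h/√(2mqV), we solve for V:

λ² = h²/(2mqV)
V = h²/(2mqλ²)
V = (6.626 × 10^-34 J·s)² / (2 × 6.64 × 10^-27 kg × 3.204 × 10^-19 C × (9.33 × 10^-11 m)²)
V = 1.19 × 10^-2 V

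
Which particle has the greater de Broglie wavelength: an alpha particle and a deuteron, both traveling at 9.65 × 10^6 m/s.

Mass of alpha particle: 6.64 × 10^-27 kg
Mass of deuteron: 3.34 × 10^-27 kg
The deuteron has the longer wavelength.

Using λ = h/(mv), since both particles have the same velocity, the wavelength depends only on mass.

For alpha particle: λ₁ = h/(m₁v) = 1.03 × 10^-14 m
For deuteron: λ₂ = h/(m₂v) = 2.06 × 10^-14 m

Since λ ∝ 1/m at constant velocity, the lighter particle has the longer wavelength.

The deuteron has the longer de Broglie wavelength.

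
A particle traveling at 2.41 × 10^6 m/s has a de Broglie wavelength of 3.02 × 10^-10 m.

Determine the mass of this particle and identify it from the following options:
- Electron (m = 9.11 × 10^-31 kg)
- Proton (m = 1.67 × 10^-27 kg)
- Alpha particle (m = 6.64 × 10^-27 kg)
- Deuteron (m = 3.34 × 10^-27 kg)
The particle is an electron.

From λ = h/(mv), solve for mass:

m = h/(λv)
m = (6.626 × 10^-34 J·s) / (3.02 × 10^-10 m × 2.41 × 10^6 m/s)
m = 9.10 × 10^-31 kg

Comparing with the listed masses, this is closest to an electron.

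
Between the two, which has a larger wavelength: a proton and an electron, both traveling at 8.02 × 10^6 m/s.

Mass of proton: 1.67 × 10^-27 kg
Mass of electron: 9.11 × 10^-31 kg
The electron has the longer wavelength.

Using λ = h/(mv), since both particles have the same velocity, the wavelength depends only on mass.

For proton: λ₁ = h/(m₁v) = 4.95 × 10^-14 m
For electron: λ₂ = h/(m₂v) = 9.07 × 10^-11 m

Since λ ∝ 1/m at constant velocity, the lighter particle has the longer wavelength.

The electron has the longer de Broglie wavelength.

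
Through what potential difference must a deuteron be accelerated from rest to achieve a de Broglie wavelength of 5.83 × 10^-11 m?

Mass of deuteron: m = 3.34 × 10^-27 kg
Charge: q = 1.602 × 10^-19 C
1.21 × 10^-1 V

From λ = h/√(2mqV), we solve for V:

λ² = h²/(2mqV)
V = h²/(2mqλ²)
V = (6.626 × 10^-34 J·s)² / (2 × 3.34 × 10^-27 kg × 1.602 × 10^-19 C × (5.83 × 10^-11 m)²)
V = 1.21 × 10^-1 V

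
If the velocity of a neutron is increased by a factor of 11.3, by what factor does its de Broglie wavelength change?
The wavelength decreases by a factor of 11.3.

From λ = h/(mv), the wavelength is inversely proportional to velocity:

λ ∝ 1/v

If v → 11.3v, then λ → λ/11.3

When velocity is increased by a factor of 11.3, the wavelength decreases by a factor of 11.3.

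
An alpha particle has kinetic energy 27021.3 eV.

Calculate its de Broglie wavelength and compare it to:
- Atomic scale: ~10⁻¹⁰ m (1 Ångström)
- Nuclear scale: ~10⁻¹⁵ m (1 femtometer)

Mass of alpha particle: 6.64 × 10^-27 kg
λ = 8.74 × 10^-14 m, which is between nuclear and atomic scales.

Using λ = h/√(2mKE):

KE = 27021.3 eV = 4.329 × 10^-15 J

λ = h/√(2mKE)
λ = (6.626 × 10^-34 J·s) / √(2 × 6.64 × 10^-27 kg × 4.329 × 10^-15 J)
λ = 8.74 × 10^-14 m

Comparison:
- Atomic scale (10⁻¹⁰ m): λ is 0.00087× this size
- Nuclear scale (10⁻¹⁵ m): λ is 87× this size

The wavelength is between nuclear and atomic scales.

This wavelength is appropriate for probing atomic structure but too large for nuclear physics experiments.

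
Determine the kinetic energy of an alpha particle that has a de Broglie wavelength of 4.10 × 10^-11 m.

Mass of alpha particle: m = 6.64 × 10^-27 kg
1.97 × 10^-20 J (or 0.123 eV)

From λ = h/√(2mKE), we solve for KE:

λ² = h²/(2mKE)
KE = h²/(2mλ²)
KE = (6.626 × 10^-34 J·s)² / (2 × 6.64 × 10^-27 kg × (4.10 × 10^-11 m)²)
KE = 1.97 × 10^-20 J
KE = 0.123 eV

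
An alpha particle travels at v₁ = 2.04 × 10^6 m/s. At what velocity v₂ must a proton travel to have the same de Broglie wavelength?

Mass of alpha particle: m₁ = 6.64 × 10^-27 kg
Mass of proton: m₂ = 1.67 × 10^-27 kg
v₂ = 8.11 × 10^6 m/s

For equal de Broglie wavelengths: λ₁ = λ₂

h/(m₁v₁) = h/(m₂v₂)
m₁v₁ = m₂v₂
v₂ = v₁ · (m₁/m₂)

v₂ = 2.04 × 10^6 m/s × (6.64 × 10^-27 kg / 1.67 × 10^-27 kg)
v₂ = 8.11 × 10^6 m/s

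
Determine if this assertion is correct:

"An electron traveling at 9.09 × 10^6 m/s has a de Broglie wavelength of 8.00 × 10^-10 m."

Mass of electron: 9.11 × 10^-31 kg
False

The claim is incorrect.

Using λ = h/(mv):
λ = (6.626 × 10^-34 J·s) / (9.11 × 10^-31 kg × 9.09 × 10^6 m/s)
λ = 8.00 × 10^-11 m

The actual wavelength differs from the claimed 8.00 × 10^-10 m.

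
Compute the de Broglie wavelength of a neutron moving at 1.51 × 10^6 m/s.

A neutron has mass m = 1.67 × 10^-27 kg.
2.63 × 10^-13 m

Using the de Broglie relation λ = h/(mv):

λ = h/(mv)
λ = (6.626 × 10^-34 J·s) / (1.67 × 10^-27 kg × 1.51 × 10^6 m/s)
λ = 2.63 × 10^-13 m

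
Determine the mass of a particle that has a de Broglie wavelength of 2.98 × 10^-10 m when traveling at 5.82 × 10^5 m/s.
3.82 × 10^-30 kg

From the de Broglie relation λ = h/(mv), we solve for m:

m = h/(λv)
m = (6.626 × 10^-34 J·s) / (2.98 × 10^-10 m × 5.82 × 10^5 m/s)
m = 3.82 × 10^-30 kg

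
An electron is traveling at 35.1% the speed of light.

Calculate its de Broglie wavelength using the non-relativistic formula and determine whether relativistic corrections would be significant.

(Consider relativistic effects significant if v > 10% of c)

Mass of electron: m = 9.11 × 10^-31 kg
Yes, relativistic corrections are needed.

Using the non-relativistic de Broglie formula λ = h/(mv):

v = 35.1% × c = 1.052 × 10^8 m/s

λ = h/(mv)
λ = (6.626 × 10^-34 J·s) / (9.11 × 10^-31 kg × 1.052 × 10^8 m/s)
λ = 6.91 × 10^-12 m

Since v = 35.1% of c > 10% of c, relativistic corrections ARE significant and the actual wavelength would differ from this non-relativistic estimate.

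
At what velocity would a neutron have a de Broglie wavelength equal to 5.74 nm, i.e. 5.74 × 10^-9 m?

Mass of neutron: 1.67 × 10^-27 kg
6.91 × 10^1 m/s

From λ = h/(mv), solve for v:

v = h/(mλ)
v = (6.626 × 10^-34 J·s) / (1.67 × 10^-27 kg × 5.74 × 10^-9 m)
v = 6.91 × 10^1 m/s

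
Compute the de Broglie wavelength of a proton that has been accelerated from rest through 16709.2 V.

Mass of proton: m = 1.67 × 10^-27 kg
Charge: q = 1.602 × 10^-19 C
2.22 × 10^-13 m

When a particle is accelerated through voltage V, it gains kinetic energy KE = qV.

The de Broglie wavelength is then λ = h/√(2mqV):

λ = h/√(2mqV)
λ = (6.626 × 10^-34 J·s) / √(2 × 1.67 × 10^-27 kg × 1.602 × 10^-19 C × 16709.2 V)
λ = 2.22 × 10^-13 m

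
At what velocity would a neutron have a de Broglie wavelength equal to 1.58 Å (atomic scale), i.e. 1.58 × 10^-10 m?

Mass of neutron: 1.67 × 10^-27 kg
2.51 × 10^3 m/s

From λ = h/(mv), solve for v:

v = h/(mλ)
v = (6.626 × 10^-34 J·s) / (1.67 × 10^-27 kg × 1.58 × 10^-10 m)
v = 2.51 × 10^3 m/s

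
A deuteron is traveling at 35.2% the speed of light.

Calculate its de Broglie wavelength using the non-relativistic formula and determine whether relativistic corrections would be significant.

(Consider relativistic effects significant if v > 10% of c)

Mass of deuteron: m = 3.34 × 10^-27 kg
Yes, relativistic corrections are needed.

Using the non-relativistic de Broglie formula λ = h/(mv):

v = 35.2% × c = 1.055 × 10^8 m/s

λ = h/(mv)
λ = (6.626 × 10^-34 J·s) / (3.34 × 10^-27 kg × 1.055 × 10^8 m/s)
λ = 1.88 × 10^-15 m

Since v = 35.2% of c > 10% of c, relativistic corrections ARE significant and the actual wavelength would differ from this non-relativistic estimate.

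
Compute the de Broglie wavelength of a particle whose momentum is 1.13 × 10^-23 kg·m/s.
5.86 × 10^-11 m

Using the de Broglie relation λ = h/p:

λ = h/p
λ = (6.626 × 10^-34 J·s) / (1.13 × 10^-23 kg·m/s)
λ = 5.86 × 10^-11 m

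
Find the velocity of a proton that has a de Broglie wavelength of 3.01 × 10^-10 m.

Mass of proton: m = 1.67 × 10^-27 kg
1.32 × 10^3 m/s

From the de Broglie relation λ = h/(mv), we solve for v:

v = h/(mλ)
v = (6.626 × 10^-34 J·s) / (1.67 × 10^-27 kg × 3.01 × 10^-10 m)
v = 1.32 × 10^3 m/s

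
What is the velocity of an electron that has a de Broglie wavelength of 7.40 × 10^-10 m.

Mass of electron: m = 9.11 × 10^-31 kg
9.83 × 10^5 m/s

From the de Broglie relation λ = h/(mv), we solve for v:

v = h/(mλ)
v = (6.626 × 10^-34 J·s) / (9.11 × 10^-31 kg × 7.40 × 10^-10 m)
v = 9.83 × 10^5 m/s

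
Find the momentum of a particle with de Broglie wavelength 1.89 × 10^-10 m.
3.51 × 10^-24 kg·m/s

From the de Broglie relation λ = h/p, we solve for p:

p = h/λ
p = (6.626 × 10^-34 J·s) / (1.89 × 10^-10 m)
p = 3.51 × 10^-24 kg·m/s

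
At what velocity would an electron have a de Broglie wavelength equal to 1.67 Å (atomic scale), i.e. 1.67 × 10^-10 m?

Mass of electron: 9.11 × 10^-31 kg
4.36 × 10^6 m/s

From λ = h/(mv), solve for v:

v = h/(mλ)
v = (6.626 × 10^-34 J·s) / (9.11 × 10^-31 kg × 1.67 × 10^-10 m)
v = 4.36 × 10^6 m/s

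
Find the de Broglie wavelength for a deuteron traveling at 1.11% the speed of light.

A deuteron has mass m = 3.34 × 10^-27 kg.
5.96 × 10^-14 m

Using the de Broglie relation λ = h/(mv):

v = 1.11% × c = 3.328 × 10^6 m/s

λ = h/(mv)
λ = (6.626 × 10^-34 J·s) / (3.34 × 10^-27 kg × 3.328 × 10^6 m/s)
λ = 5.96 × 10^-14 m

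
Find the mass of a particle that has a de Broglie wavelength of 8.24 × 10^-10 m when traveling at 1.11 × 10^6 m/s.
7.24 × 10^-31 kg

From the de Broglie relation λ = h/(mv), we solve for m:

m = h/(λv)
m = (6.626 × 10^-34 J·s) / (8.24 × 10^-10 m × 1.11 × 10^6 m/s)
m = 7.24 × 10^-31 kg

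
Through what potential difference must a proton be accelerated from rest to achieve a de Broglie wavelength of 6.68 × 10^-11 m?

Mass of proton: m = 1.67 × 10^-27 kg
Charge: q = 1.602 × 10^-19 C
1.84 × 10^-1 V

From λ = h/√(2mqV), we solve for V:

λ² = h²/(2mqV)
V = h²/(2mqλ²)
V = (6.626 × 10^-34 J·s)² / (2 × 1.67 × 10^-27 kg × 1.602 × 10^-19 C × (6.68 × 10^-11 m)²)
V = 1.84 × 10^-1 V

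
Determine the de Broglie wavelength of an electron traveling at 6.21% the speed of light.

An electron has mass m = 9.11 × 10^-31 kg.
3.91 × 10^-11 m

Using the de Broglie relation λ = h/(mv):

v = 6.21% × c = 1.862 × 10^7 m/s

λ = h/(mv)
λ = (6.626 × 10^-34 J·s) / (9.11 × 10^-31 kg × 1.862 × 10^7 m/s)
λ = 3.91 × 10^-11 m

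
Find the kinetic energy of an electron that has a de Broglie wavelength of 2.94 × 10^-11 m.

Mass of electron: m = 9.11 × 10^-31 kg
2.79 × 10^-16 J (or 1.74 × 10^3 eV)

From λ = h/√(2mKE), we solve for KE:

λ² = h²/(2mKE)
KE = h²/(2mλ²)
KE = (6.626 × 10^-34 J·s)² / (2 × 9.11 × 10^-31 kg × (2.94 × 10^-11 m)²)
KE = 2.79 × 10^-16 J
KE = 1.74 × 10^3 eV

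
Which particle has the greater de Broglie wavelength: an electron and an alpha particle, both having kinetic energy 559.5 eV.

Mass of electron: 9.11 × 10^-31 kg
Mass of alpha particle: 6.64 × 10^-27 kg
The electron has the longer wavelength.

Using λ = h/√(2mKE):

For electron: λ₁ = h/√(2m₁KE) = 5.18 × 10^-11 m
For alpha particle: λ₂ = h/√(2m₂KE) = 6.07 × 10^-13 m

Since λ ∝ 1/√m at constant kinetic energy, the lighter particle has the longer wavelength.

The electron has the longer de Broglie wavelength.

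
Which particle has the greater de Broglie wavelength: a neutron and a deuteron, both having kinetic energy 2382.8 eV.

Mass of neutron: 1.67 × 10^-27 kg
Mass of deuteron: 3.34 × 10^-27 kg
The neutron has the longer wavelength.

Using λ = h/√(2mKE):

For neutron: λ₁ = h/√(2m₁KE) = 5.87 × 10^-13 m
For deuteron: λ₂ = h/√(2m₂KE) = 4.15 × 10^-13 m

Since λ ∝ 1/√m at constant kinetic energy, the lighter particle has the longer wavelength.

The neutron has the longer de Broglie wavelength.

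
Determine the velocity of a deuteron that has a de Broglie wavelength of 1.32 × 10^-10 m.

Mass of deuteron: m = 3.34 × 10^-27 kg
1.50 × 10^3 m/s

From the de Broglie relation λ = h/(mv), we solve for v:

v = h/(mλ)
v = (6.626 × 10^-34 J·s) / (3.34 × 10^-27 kg × 1.32 × 10^-10 m)
v = 1.50 × 10^3 m/s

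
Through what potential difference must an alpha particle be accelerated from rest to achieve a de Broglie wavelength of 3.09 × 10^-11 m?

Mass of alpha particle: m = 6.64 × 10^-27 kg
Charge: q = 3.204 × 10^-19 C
1.08 × 10^-1 V

From λ = h/√(2mqV), we solve for V:

λ² = h²/(2mqV)
V = h²/(2mqλ²)
V = (6.626 × 10^-34 J·s)² / (2 × 6.64 × 10^-27 kg × 3.204 × 10^-19 C × (3.09 × 10^-11 m)²)
V = 1.08 × 10^-1 V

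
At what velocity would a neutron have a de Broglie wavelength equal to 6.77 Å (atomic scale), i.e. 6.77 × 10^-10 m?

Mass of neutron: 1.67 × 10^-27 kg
5.86 × 10^2 m/s

From λ = h/(mv), solve for v:

v = h/(mλ)
v = (6.626 × 10^-34 J·s) / (1.67 × 10^-27 kg × 6.77 × 10^-10 m)
v = 5.86 × 10^2 m/s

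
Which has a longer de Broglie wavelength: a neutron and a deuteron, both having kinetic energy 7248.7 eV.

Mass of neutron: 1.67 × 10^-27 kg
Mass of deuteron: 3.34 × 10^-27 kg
The neutron has the longer wavelength.

Using λ = h/√(2mKE):

For neutron: λ₁ = h/√(2m₁KE) = 3.36 × 10^-13 m
For deuteron: λ₂ = h/√(2m₂KE) = 2.38 × 10^-13 m

Since λ ∝ 1/√m at constant kinetic energy, the lighter particle has the longer wavelength.

The neutron has the longer de Broglie wavelength.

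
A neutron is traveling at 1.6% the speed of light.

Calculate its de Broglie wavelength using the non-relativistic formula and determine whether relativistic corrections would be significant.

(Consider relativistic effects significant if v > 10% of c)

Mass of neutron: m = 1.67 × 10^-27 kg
No, relativistic corrections are not needed.

Using the non-relativistic de Broglie formula λ = h/(mv):

v = 1.6% × c = 4.797 × 10^6 m/s

λ = h/(mv)
λ = (6.626 × 10^-34 J·s) / (1.67 × 10^-27 kg × 4.797 × 10^6 m/s)
λ = 8.27 × 10^-14 m

Since v = 1.6% of c < 10% of c, relativistic corrections are NOT significant and this non-relativistic result is a good approximation.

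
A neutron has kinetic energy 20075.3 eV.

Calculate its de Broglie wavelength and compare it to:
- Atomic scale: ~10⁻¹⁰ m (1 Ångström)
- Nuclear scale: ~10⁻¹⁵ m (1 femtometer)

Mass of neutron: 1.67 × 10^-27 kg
λ = 2.02 × 10^-13 m, which is between nuclear and atomic scales.

Using λ = h/√(2mKE):

KE = 20075.3 eV = 3.216 × 10^-15 J

λ = h/√(2mKE)
λ = (6.626 × 10^-34 J·s) / √(2 × 1.67 × 10^-27 kg × 3.216 × 10^-15 J)
λ = 2.02 × 10^-13 m

Comparison:
- Atomic scale (10⁻¹⁰ m): λ is 0.002× this size
- Nuclear scale (10⁻¹⁵ m): λ is 2e+02× this size

The wavelength is between nuclear and atomic scales.

This wavelength is appropriate for probing atomic structure but too large for nuclear physics experiments.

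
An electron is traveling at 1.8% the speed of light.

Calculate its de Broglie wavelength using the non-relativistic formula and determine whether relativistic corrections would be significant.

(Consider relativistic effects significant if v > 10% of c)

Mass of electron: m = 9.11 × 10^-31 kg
No, relativistic corrections are not needed.

Using the non-relativistic de Broglie formula λ = h/(mv):

v = 1.8% × c = 5.396 × 10^6 m/s

λ = h/(mv)
λ = (6.626 × 10^-34 J·s) / (9.11 × 10^-31 kg × 5.396 × 10^6 m/s)
λ = 1.35 × 10^-10 m

Since v = 1.8% of c < 10% of c, relativistic corrections are NOT significant and this non-relativistic result is a good approximation.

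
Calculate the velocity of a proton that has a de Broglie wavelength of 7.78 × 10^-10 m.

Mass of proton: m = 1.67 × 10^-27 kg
5.10 × 10^2 m/s

From the de Broglie relation λ = h/(mv), we solve for v:

v = h/(mλ)
v = (6.626 × 10^-34 J·s) / (1.67 × 10^-27 kg × 7.78 × 10^-10 m)
v = 5.10 × 10^2 m/s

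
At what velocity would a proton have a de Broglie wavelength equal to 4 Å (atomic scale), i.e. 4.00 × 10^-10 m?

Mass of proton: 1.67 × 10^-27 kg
9.92 × 10^2 m/s

From λ = h/(mv), solve for v:

v = h/(mλ)
v = (6.626 × 10^-34 J·s) / (1.67 × 10^-27 kg × 4.00 × 10^-10 m)
v = 9.92 × 10^2 m/s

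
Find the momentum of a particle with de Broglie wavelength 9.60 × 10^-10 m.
6.90 × 10^-25 kg·m/s

From the de Broglie relation λ = h/p, we solve for p:

p = h/λ
p = (6.626 × 10^-34 J·s) / (9.60 × 10^-10 m)
p = 6.90 × 10^-25 kg·m/s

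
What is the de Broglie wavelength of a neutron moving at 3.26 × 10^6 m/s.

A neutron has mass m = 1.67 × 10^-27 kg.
1.22 × 10^-13 m

Using the de Broglie relation λ = h/(mv):

λ = h/(mv)
λ = (6.626 × 10^-34 J·s) / (1.67 × 10^-27 kg × 3.26 × 10^6 m/s)
λ = 1.22 × 10^-13 m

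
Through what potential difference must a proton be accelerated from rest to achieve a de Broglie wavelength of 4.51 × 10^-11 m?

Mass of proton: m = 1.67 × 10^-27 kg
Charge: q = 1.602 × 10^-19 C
4.03 × 10^-1 V

From λ = h/√(2mqV), we solve for V:

λ² = h²/(2mqV)
V = h²/(2mqλ²)
V = (6.626 × 10^-34 J·s)² / (2 × 1.67 × 10^-27 kg × 1.602 × 10^-19 C × (4.51 × 10^-11 m)²)
V = 4.03 × 10^-1 V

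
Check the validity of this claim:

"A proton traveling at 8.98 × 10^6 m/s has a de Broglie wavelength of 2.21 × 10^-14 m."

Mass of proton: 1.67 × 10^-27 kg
False

The claim is incorrect.

Using λ = h/(mv):
λ = (6.626 × 10^-34 J·s) / (1.67 × 10^-27 kg × 8.98 × 10^6 m/s)
λ = 4.42 × 10^-14 m

The actual wavelength differs from the claimed 2.21 × 10^-14 m.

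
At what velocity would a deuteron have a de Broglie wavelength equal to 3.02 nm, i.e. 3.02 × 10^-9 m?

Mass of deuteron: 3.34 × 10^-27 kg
6.57 × 10^1 m/s

From λ = h/(mv), solve for v:

v = h/(mλ)
v = (6.626 × 10^-34 J·s) / (3.34 × 10^-27 kg × 3.02 × 10^-9 m)
v = 6.57 × 10^1 m/s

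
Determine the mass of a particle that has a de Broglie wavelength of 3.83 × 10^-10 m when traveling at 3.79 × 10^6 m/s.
4.56 × 10^-31 kg

From the de Broglie relation λ = h/(mv), we solve for m:

m = h/(λv)
m = (6.626 × 10^-34 J·s) / (3.83 × 10^-10 m × 3.79 × 10^6 m/s)
m = 4.56 × 10^-31 kg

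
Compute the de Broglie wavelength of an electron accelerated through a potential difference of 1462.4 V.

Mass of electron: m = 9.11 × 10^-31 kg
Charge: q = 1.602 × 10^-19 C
3.21 × 10^-11 m

When a particle is accelerated through voltage V, it gains kinetic energy KE = qV.

The de Broglie wavelength is then λ = h/√(2mqV):

λ = h/√(2mqV)
λ = (6.626 × 10^-34 J·s) / √(2 × 9.11 × 10^-31 kg × 1.602 × 10^-19 C × 1462.4 V)
λ = 3.21 × 10^-11 m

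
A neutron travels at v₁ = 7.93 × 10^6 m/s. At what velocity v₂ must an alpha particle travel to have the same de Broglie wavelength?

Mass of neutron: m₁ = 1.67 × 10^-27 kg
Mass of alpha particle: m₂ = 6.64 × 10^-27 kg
v₂ = 1.99 × 10^6 m/s

For equal de Broglie wavelengths: λ₁ = λ₂

h/(m₁v₁) = h/(m₂v₂)
m₁v₁ = m₂v₂
v₂ = v₁ · (m₁/m₂)

v₂ = 7.93 × 10^6 m/s × (1.67 × 10^-27 kg / 6.64 × 10^-27 kg)
v₂ = 1.99 × 10^6 m/s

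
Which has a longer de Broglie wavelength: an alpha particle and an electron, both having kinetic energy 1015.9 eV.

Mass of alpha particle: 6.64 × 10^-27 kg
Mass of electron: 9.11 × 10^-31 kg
The electron has the longer wavelength.

Using λ = h/√(2mKE):

For alpha particle: λ₁ = h/√(2m₁KE) = 4.51 × 10^-13 m
For electron: λ₂ = h/√(2m₂KE) = 3.85 × 10^-11 m

Since λ ∝ 1/√m at constant kinetic energy, the lighter particle has the longer wavelength.

The electron has the longer de Broglie wavelength.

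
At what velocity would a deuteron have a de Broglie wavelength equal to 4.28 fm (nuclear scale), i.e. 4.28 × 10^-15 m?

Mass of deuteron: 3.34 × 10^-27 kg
4.64 × 10^7 m/s

From λ = h/(mv), solve for v:

v = h/(mλ)
v = (6.626 × 10^-34 J·s) / (3.34 × 10^-27 kg × 4.28 × 10^-15 m)
v = 4.64 × 10^7 m/s

Note: This velocity is 15.5% of the speed of light, so relativistic corrections would be needed for a more accurate calculation.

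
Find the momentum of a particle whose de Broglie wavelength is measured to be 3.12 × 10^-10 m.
2.12 × 10^-24 kg·m/s

From the de Broglie relation λ = h/p, we solve for p:

p = h/λ
p = (6.626 × 10^-34 J·s) / (3.12 × 10^-10 m)
p = 2.12 × 10^-24 kg·m/s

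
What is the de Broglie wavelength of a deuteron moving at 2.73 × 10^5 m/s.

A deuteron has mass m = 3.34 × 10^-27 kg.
7.27 × 10^-13 m

Using the de Broglie relation λ = h/(mv):

λ = h/(mv)
λ = (6.626 × 10^-34 J·s) / (3.34 × 10^-27 kg × 2.73 × 10^5 m/s)
λ = 7.27 × 10^-13 m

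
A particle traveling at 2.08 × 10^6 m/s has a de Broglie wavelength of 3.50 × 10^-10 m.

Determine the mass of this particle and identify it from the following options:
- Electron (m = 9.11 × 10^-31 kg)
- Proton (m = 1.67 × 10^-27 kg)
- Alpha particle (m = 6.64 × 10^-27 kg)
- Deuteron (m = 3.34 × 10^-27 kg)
The particle is an electron.

From λ = h/(mv), solve for mass:

m = h/(λv)
m = (6.626 × 10^-34 J·s) / (3.50 × 10^-10 m × 2.08 × 10^6 m/s)
m = 9.10 × 10^-31 kg

Comparing with the listed masses, this is closest to an electron.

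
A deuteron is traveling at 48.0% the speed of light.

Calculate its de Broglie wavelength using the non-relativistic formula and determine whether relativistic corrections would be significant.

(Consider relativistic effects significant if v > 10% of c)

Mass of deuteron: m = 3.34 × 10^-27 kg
Yes, relativistic corrections are needed.

Using the non-relativistic de Broglie formula λ = h/(mv):

v = 48.0% × c = 1.439 × 10^8 m/s

λ = h/(mv)
λ = (6.626 × 10^-34 J·s) / (3.34 × 10^-27 kg × 1.439 × 10^8 m/s)
λ = 1.38 × 10^-15 m

Since v = 48.0% of c > 10% of c, relativistic corrections ARE significant and the actual wavelength would differ from this non-relativistic estimate.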